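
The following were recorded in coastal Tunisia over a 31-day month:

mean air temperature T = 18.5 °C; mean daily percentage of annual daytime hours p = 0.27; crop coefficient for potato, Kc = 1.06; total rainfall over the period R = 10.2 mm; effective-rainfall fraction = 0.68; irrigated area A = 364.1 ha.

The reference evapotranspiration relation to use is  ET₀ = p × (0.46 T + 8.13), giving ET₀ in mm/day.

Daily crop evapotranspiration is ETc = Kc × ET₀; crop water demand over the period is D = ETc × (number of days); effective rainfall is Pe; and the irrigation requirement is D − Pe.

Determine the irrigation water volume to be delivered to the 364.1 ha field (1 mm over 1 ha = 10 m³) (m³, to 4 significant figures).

ET₀ = 0.27 × (0.46 × 18.5 + 8.13) = 0.27 × 16.640 = 4.4928 mm/d
ETc = Kc × ET₀ = 1.06 × 4.4928 = 4.7624 mm/d
Crop demand D = ETc × 31 d = 4.7624 × 31 = 147.634 mm
Pe = 0.68 × 10.2 = 6.936 mm
D − Pe = 147.634 − 6.936 = 140.698 mm
Volume = 140.698 mm × 364.1 ha × 10 = 512281.4 m³

512300 m³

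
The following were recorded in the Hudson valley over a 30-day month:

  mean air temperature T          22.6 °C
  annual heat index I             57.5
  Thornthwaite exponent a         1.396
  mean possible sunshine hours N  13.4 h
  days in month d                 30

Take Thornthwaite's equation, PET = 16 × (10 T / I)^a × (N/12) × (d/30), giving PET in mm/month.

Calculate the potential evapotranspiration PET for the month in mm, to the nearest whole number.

10T/I = 10 × 22.6 / 57.5 = 3.9304
(10T/I)^a = 3.9304^1.396 = 6.7582
Uncorrected PET = 16 × 6.7582 = 108.131 mm
Correction = (N/12)(d/30) = (13.4/12)(30/30) = 1.1167
PET = 108.131 × 1.1167 = 120.750 mm/month

121 mm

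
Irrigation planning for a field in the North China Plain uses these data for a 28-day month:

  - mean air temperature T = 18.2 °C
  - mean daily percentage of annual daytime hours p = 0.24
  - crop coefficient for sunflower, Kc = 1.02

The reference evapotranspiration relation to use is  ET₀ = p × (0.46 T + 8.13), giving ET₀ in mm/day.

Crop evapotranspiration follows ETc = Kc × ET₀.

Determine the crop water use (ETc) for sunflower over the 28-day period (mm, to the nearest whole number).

113 mm

ET₀ = 0.24 × (0.46 × 18.2 + 8.13) = 0.24 × 16.502 = 3.9605 mm/d
ETc = Kc × ET₀ = 1.02 × 3.9605 = 4.0397 mm/d
Over 28 days: 4.0397 × 28 = 113.112 mm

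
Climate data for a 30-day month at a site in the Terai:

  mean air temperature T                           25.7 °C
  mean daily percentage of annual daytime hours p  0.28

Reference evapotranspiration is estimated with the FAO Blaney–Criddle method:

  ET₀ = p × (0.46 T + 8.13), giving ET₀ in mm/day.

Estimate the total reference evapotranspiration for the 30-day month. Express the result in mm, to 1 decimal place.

167.6 mm

ET₀ = 0.28 × (0.46 × 25.7 + 8.13) = 0.28 × 19.952 = 5.5866 mm/d
Monthly total = 5.5866 × 30 = 167.598 mm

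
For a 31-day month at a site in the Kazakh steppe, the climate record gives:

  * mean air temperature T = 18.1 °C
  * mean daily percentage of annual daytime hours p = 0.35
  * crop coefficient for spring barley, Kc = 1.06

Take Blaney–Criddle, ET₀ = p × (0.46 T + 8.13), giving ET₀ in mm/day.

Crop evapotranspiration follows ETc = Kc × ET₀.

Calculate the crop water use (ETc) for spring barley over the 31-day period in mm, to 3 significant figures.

189 mm

ET₀ = 0.35 × (0.46 × 18.1 + 8.13) = 0.35 × 16.456 = 5.7596 mm/d
ETc = Kc × ET₀ = 1.06 × 5.7596 = 6.1052 mm/d
Over 31 days: 6.1052 × 31 = 189.261 mm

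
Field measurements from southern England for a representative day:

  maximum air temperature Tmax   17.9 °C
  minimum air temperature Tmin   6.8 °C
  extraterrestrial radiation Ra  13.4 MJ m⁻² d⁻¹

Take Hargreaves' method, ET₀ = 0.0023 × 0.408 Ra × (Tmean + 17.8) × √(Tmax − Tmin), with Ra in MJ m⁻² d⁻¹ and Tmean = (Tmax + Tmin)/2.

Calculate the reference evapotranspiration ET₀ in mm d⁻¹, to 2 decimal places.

1.26 mm d⁻¹

Tmean = (17.9 + 6.8)/2 = 12.35 °C
0.408 Ra = 0.408 × 13.4 = 5.4672 mm/d equivalent
ET₀ = 0.0023 × 5.4672 × (12.35 + 17.8) × √11.1 = 0.0023 × 5.4672 × 30.15 × 3.3317 = 1.2631 mm/d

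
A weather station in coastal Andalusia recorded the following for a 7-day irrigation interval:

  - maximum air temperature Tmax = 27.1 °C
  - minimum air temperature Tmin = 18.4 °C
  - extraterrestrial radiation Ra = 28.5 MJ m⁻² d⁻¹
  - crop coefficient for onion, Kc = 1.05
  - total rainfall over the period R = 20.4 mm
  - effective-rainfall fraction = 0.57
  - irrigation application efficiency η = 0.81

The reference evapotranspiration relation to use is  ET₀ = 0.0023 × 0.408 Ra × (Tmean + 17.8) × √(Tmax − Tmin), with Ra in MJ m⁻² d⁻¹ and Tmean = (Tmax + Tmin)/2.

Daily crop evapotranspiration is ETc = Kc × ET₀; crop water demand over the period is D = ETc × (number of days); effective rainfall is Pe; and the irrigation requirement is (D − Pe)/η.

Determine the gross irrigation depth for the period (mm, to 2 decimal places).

14.67 mm

Tmean = (27.1 + 18.4)/2 = 22.75 °C
0.408 Ra = 0.408 × 28.5 = 11.6280 mm/d equivalent
ET₀ = 0.0023 × 11.6280 × (22.75 + 17.8) × √8.7 = 0.0023 × 11.6280 × 40.55 × 2.9496 = 3.1988 mm/d
ETc = Kc × ET₀ = 1.05 × 3.1988 = 3.3587 mm/d
Crop demand D = ETc × 7 d = 3.3587 × 7 = 23.511 mm
Pe = 0.57 × 20.4 = 11.628 mm
D − Pe = 23.511 − 11.628 = 11.883 mm
Gross irrigation = 11.883 / 0.81 = 14.670 mm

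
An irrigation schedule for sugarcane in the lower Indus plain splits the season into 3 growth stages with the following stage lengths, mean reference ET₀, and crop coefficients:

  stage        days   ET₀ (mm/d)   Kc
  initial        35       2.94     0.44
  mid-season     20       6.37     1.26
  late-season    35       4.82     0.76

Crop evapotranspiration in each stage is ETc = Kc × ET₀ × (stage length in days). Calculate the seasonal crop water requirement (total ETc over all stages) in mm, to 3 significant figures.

334 mm

initial: 0.44 × 2.94 × 35 = 45.28 mm
mid-season: 1.26 × 6.37 × 20 = 160.52 mm
late-season: 0.76 × 4.82 × 35 = 128.21 mm
Seasonal total = 334.01 mm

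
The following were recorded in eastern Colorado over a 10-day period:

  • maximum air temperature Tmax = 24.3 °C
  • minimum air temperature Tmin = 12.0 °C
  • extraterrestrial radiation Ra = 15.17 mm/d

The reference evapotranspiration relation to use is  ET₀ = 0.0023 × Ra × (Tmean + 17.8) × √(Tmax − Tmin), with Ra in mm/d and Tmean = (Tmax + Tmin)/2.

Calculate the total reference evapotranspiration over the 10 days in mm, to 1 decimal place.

44.0 mm

Tmean = (24.3 + 12.0)/2 = 18.15 °C
ET₀ = 0.0023 × 15.17 × (18.15 + 17.8) × √12.3 = 0.0023 × 15.17 × 35.95 × 3.5071 = 4.3991 mm/d
Over 10 days: 4.3991 × 10 = 43.991 mm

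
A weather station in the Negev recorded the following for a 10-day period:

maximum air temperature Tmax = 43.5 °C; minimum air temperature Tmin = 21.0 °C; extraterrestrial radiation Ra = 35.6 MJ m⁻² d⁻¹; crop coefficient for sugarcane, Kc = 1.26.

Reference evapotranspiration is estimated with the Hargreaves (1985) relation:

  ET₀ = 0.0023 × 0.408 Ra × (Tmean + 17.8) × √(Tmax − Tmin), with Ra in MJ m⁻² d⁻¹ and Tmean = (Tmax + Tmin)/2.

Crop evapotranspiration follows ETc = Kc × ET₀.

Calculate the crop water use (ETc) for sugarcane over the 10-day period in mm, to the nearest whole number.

100 mm

Tmean = (43.5 + 21.0)/2 = 32.25 °C
0.408 Ra = 0.408 × 35.6 = 14.5248 mm/d equivalent
ET₀ = 0.0023 × 14.5248 × (32.25 + 17.8) × √22.5 = 0.0023 × 14.5248 × 50.05 × 4.7434 = 7.9311 mm/d
ETc = Kc × ET₀ = 1.26 × 7.9311 = 9.9932 mm/d
Over 10 days: 9.9932 × 10 = 99.932 mm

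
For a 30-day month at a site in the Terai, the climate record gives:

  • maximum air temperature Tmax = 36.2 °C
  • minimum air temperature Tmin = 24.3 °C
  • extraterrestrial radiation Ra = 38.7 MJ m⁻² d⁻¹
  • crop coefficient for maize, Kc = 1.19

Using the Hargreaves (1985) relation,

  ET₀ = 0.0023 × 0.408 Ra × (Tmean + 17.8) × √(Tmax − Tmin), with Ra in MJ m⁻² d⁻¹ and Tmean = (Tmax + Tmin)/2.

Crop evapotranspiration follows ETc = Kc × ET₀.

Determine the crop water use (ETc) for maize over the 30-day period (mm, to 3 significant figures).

Tmean = (36.2 + 24.3)/2 = 30.25 °C
0.408 Ra = 0.408 × 38.7 = 15.7896 mm/d equivalent
ET₀ = 0.0023 × 15.7896 × (30.25 + 17.8) × √11.9 = 0.0023 × 15.7896 × 48.05 × 3.4496 = 6.0195 mm/d
ETc = Kc × ET₀ = 1.19 × 6.0195 = 7.1632 mm/d
Over 30 days: 7.1632 × 30 = 214.896 mm

215 mm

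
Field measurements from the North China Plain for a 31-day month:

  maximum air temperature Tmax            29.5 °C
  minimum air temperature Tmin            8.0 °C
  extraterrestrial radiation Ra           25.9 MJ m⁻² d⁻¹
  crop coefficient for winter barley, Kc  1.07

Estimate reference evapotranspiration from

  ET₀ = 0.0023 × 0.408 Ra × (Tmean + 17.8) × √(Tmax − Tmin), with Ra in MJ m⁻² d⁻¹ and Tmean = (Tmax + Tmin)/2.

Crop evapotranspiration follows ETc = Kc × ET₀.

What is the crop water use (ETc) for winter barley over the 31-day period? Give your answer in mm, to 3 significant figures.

Tmean = (29.5 + 8.0)/2 = 18.75 °C
0.408 Ra = 0.408 × 25.9 = 10.5672 mm/d equivalent
ET₀ = 0.0023 × 10.5672 × (18.75 + 17.8) × √21.5 = 0.0023 × 10.5672 × 36.55 × 4.6368 = 4.1190 mm/d
ETc = Kc × ET₀ = 1.07 × 4.1190 = 4.4073 mm/d
Over 31 days: 4.4073 × 31 = 136.626 mm

137 mm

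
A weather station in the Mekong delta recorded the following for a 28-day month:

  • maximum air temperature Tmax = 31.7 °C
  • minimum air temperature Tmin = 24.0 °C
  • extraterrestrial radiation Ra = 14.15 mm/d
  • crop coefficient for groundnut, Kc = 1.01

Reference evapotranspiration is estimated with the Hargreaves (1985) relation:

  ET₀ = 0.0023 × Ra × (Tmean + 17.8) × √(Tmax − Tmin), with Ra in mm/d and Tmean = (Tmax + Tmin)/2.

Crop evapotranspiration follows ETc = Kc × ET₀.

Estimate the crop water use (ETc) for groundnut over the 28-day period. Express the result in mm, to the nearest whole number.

Tmean = (31.7 + 24.0)/2 = 27.85 °C
ET₀ = 0.0023 × 14.15 × (27.85 + 17.8) × √7.7 = 0.0023 × 14.15 × 45.65 × 2.7749 = 4.1226 mm/d
ETc = Kc × ET₀ = 1.01 × 4.1226 = 4.1638 mm/d
Over 28 days: 4.1638 × 28 = 116.586 mm

117 mm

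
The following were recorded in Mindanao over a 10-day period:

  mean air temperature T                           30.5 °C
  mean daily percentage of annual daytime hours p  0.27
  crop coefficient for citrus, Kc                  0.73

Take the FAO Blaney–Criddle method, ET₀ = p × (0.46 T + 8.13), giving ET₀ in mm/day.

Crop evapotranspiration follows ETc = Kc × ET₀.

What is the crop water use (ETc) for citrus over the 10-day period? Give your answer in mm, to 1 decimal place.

43.7 mm

ET₀ = 0.27 × (0.46 × 30.5 + 8.13) = 0.27 × 22.160 = 5.9832 mm/d
ETc = Kc × ET₀ = 0.73 × 5.9832 = 4.3677 mm/d
Over 10 days: 4.3677 × 10 = 43.677 mm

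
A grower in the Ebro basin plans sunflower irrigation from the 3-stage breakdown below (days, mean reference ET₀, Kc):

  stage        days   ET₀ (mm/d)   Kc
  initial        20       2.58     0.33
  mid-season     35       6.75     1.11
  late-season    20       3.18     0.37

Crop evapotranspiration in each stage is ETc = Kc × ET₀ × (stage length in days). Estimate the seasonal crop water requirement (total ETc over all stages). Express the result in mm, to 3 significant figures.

303 mm

initial: 0.33 × 2.58 × 20 = 17.03 mm
mid-season: 1.11 × 6.75 × 35 = 262.24 mm
late-season: 0.37 × 3.18 × 20 = 23.53 mm
Seasonal total = 302.80 mm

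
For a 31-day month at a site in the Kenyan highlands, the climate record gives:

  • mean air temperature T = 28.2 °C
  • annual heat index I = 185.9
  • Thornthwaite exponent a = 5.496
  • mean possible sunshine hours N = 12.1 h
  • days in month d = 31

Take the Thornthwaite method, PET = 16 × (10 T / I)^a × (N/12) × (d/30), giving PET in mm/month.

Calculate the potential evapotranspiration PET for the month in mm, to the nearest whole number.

165 mm

10T/I = 10 × 28.2 / 185.9 = 1.5169
(10T/I)^a = 1.5169^5.496 = 9.8751
Uncorrected PET = 16 × 9.8751 = 158.002 mm
Correction = (N/12)(d/30) = (12.1/12)(31/30) = 1.0419
PET = 158.002 × 1.0419 = 164.622 mm/month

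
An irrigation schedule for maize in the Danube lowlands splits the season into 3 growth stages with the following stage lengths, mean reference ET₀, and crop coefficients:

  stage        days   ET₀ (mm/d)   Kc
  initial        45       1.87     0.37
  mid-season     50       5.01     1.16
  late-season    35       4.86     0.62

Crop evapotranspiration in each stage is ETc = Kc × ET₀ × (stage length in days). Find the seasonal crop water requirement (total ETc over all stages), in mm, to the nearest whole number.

427 mm

initial: 0.37 × 1.87 × 45 = 31.14 mm
mid-season: 1.16 × 5.01 × 50 = 290.58 mm
late-season: 0.62 × 4.86 × 35 = 105.46 mm
Seasonal total = 427.18 mm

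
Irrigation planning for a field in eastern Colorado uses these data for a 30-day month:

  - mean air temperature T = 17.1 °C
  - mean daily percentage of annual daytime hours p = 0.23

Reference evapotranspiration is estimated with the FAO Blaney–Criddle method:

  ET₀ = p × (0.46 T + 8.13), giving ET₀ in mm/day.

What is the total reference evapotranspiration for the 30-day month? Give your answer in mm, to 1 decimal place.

ET₀ = 0.23 × (0.46 × 17.1 + 8.13) = 0.23 × 15.996 = 3.6791 mm/d
Monthly total = 3.6791 × 30 = 110.373 mm

110.4 mm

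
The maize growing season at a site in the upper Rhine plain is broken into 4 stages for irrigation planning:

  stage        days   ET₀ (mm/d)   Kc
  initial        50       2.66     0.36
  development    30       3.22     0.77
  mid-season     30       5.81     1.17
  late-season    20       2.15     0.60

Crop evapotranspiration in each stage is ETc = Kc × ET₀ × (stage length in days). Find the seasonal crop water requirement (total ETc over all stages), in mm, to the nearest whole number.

initial: 0.36 × 2.66 × 50 = 47.88 mm
development: 0.77 × 3.22 × 30 = 74.38 mm
mid-season: 1.17 × 5.81 × 30 = 203.93 mm
late-season: 0.60 × 2.15 × 20 = 25.80 mm
Seasonal total = 351.99 mm

352 mm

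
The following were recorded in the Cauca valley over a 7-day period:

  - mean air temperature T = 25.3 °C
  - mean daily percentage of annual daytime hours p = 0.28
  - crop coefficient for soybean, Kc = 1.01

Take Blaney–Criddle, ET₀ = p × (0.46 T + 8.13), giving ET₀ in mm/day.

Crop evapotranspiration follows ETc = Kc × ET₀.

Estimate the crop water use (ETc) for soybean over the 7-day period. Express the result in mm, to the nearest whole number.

39 mm

ET₀ = 0.28 × (0.46 × 25.3 + 8.13) = 0.28 × 19.768 = 5.5350 mm/d
ETc = Kc × ET₀ = 1.01 × 5.5350 = 5.5904 mm/d
Over 7 days: 5.5904 × 7 = 39.133 mm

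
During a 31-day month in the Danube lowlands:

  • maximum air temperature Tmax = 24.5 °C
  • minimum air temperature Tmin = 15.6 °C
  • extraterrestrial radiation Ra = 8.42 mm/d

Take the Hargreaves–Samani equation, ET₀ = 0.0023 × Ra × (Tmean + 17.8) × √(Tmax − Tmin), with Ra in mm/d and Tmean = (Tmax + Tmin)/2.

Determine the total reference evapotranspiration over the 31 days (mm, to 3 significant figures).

67.8 mm

Tmean = (24.5 + 15.6)/2 = 20.05 °C
ET₀ = 0.0023 × 8.42 × (20.05 + 17.8) × √8.9 = 0.0023 × 8.42 × 37.85 × 2.9833 = 2.1868 mm/d
Over 31 days: 2.1868 × 31 = 67.791 mm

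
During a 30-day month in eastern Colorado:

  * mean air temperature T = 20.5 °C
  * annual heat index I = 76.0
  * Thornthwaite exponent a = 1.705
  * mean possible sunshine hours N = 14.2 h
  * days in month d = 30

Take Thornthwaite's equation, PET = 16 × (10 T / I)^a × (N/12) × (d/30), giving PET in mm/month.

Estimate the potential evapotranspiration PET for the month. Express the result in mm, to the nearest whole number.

10T/I = 10 × 20.5 / 76.0 = 2.6974
(10T/I)^a = 2.6974^1.705 = 5.4295
Uncorrected PET = 16 × 5.4295 = 86.872 mm
Correction = (N/12)(d/30) = (14.2/12)(30/30) = 1.1833
PET = 86.872 × 1.1833 = 102.796 mm/month

103 mm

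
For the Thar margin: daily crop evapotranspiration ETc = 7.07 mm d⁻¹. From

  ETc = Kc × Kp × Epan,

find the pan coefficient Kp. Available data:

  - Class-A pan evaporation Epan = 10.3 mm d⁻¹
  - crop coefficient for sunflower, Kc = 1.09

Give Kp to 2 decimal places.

ETc = Kc × Kp × Epan  ⇒  Kp = ETc / (Kc × Epan)
Kp = 7.07 / (1.09 × 10.3) = 7.07 / 11.227 = 0.6297

0.63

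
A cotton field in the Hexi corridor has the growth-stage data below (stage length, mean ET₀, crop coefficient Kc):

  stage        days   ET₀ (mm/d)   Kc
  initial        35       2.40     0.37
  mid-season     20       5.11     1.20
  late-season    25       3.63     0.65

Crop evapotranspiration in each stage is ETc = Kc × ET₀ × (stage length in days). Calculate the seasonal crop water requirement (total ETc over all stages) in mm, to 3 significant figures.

213 mm

initial: 0.37 × 2.40 × 35 = 31.08 mm
mid-season: 1.20 × 5.11 × 20 = 122.64 mm
late-season: 0.65 × 3.63 × 25 = 58.99 mm
Seasonal total = 212.71 mm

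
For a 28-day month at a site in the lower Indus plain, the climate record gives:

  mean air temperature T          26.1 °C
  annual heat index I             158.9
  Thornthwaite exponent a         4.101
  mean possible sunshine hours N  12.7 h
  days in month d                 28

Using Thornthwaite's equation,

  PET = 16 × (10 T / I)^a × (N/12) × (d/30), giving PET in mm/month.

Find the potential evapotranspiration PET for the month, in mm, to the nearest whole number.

121 mm

10T/I = 10 × 26.1 / 158.9 = 1.6425
(10T/I)^a = 1.6425^4.101 = 7.6522
Uncorrected PET = 16 × 7.6522 = 122.435 mm
Correction = (N/12)(d/30) = (12.7/12)(28/30) = 0.9878
PET = 122.435 × 0.9878 = 120.941 mm/month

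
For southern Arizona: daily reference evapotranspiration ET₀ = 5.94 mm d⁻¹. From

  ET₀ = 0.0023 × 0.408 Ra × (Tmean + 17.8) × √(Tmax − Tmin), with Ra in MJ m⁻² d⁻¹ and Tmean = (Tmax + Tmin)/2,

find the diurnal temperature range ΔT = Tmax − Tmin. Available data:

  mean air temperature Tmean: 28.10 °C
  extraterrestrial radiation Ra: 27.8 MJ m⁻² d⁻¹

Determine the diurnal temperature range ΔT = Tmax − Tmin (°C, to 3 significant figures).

24.6 °C

√ΔT = ET₀ / [0.0023 × 0.408 × Ra × (Tmean+17.8)] = 5.94 / (0.0023 × 11.3424 × 45.90) = 4.9607
ΔT = 4.9607² = 24.609 °C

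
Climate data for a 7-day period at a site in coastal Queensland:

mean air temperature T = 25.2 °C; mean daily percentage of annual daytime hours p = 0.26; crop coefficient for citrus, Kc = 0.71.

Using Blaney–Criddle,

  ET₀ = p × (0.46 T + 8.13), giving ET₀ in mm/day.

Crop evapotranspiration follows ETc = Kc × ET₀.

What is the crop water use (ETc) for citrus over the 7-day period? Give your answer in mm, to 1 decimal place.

25.5 mm

ET₀ = 0.26 × (0.46 × 25.2 + 8.13) = 0.26 × 19.722 = 5.1277 mm/d
ETc = Kc × ET₀ = 0.71 × 5.1277 = 3.6407 mm/d
Over 7 days: 3.6407 × 7 = 25.485 mm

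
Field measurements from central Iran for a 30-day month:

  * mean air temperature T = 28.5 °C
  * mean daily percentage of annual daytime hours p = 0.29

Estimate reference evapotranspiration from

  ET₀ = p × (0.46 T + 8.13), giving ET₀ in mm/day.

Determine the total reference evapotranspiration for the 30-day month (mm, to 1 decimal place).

184.8 mm

ET₀ = 0.29 × (0.46 × 28.5 + 8.13) = 0.29 × 21.240 = 6.1596 mm/d
Monthly total = 6.1596 × 30 = 184.788 mm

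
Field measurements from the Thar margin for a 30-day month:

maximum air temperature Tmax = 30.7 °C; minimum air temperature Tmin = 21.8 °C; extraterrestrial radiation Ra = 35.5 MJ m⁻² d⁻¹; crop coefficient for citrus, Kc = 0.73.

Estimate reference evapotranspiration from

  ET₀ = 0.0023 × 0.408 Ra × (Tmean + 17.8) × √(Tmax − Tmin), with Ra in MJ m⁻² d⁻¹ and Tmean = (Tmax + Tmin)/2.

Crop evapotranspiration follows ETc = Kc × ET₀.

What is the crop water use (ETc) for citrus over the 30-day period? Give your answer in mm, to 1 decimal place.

95.9 mm

Tmean = (30.7 + 21.8)/2 = 26.25 °C
0.408 Ra = 0.408 × 35.5 = 14.4840 mm/d equivalent
ET₀ = 0.0023 × 14.4840 × (26.25 + 17.8) × √8.9 = 0.0023 × 14.4840 × 44.05 × 2.9833 = 4.3778 mm/d
ETc = Kc × ET₀ = 0.73 × 4.3778 = 3.1958 mm/d
Over 30 days: 3.1958 × 30 = 95.874 mm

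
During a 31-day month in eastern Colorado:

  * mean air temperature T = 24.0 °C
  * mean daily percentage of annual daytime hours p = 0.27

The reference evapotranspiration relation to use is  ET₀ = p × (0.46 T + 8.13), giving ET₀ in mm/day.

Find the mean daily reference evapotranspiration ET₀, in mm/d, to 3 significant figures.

5.18 mm/d

ET₀ = 0.27 × (0.46 × 24.0 + 8.13) = 0.27 × 19.170 = 5.1759 mm/d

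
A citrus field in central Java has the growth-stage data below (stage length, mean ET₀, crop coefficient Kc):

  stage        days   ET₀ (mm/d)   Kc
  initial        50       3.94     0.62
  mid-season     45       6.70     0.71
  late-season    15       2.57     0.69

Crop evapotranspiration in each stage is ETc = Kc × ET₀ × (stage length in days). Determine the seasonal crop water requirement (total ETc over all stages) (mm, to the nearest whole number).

363 mm

initial: 0.62 × 3.94 × 50 = 122.14 mm
mid-season: 0.71 × 6.70 × 45 = 214.07 mm
late-season: 0.69 × 2.57 × 15 = 26.60 mm
Seasonal total = 362.81 mm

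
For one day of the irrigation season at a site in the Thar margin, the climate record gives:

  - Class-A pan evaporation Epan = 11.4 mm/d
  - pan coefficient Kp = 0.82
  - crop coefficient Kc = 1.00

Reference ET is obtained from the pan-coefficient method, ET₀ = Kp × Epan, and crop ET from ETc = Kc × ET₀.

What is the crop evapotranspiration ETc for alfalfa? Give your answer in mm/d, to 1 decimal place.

ET₀ = 0.82 × 11.4 = 9.3480 mm/d
ETc = Kc × ET₀ = 1.00 × 9.3480 = 9.3480 mm/d

9.3 mm/d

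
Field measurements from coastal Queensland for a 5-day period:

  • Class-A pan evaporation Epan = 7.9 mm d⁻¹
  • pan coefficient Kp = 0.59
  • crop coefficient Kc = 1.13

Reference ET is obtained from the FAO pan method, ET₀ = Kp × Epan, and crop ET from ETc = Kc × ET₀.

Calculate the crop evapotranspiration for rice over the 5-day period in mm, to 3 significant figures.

ET₀ = 0.59 × 7.9 = 4.6610 mm/d
ETc = Kc × ET₀ = 1.13 × 4.6610 = 5.2669 mm/d
Over 5 days: 5.2669 × 5 = 26.335 mm

26.3 mm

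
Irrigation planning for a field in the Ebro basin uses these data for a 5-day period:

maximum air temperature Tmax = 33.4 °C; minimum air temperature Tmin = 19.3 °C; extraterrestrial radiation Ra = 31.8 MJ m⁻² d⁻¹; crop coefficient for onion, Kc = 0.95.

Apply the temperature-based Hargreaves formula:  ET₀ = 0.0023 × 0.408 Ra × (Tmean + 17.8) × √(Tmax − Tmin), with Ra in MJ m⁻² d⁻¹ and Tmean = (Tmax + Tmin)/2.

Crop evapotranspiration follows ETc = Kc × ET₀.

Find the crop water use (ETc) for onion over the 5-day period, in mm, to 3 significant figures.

Tmean = (33.4 + 19.3)/2 = 26.35 °C
0.408 Ra = 0.408 × 31.8 = 12.9744 mm/d equivalent
ET₀ = 0.0023 × 12.9744 × (26.35 + 17.8) × √14.1 = 0.0023 × 12.9744 × 44.15 × 3.7550 = 4.9472 mm/d
ETc = Kc × ET₀ = 0.95 × 4.9472 = 4.6998 mm/d
Over 5 days: 4.6998 × 5 = 23.499 mm

23.5 mm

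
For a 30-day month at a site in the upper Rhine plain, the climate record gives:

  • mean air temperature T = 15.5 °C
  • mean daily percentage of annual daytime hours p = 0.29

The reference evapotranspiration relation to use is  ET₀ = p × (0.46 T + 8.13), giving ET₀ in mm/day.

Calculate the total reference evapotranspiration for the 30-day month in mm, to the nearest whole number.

ET₀ = 0.29 × (0.46 × 15.5 + 8.13) = 0.29 × 15.260 = 4.4254 mm/d
Monthly total = 4.4254 × 30 = 132.762 mm

133 mm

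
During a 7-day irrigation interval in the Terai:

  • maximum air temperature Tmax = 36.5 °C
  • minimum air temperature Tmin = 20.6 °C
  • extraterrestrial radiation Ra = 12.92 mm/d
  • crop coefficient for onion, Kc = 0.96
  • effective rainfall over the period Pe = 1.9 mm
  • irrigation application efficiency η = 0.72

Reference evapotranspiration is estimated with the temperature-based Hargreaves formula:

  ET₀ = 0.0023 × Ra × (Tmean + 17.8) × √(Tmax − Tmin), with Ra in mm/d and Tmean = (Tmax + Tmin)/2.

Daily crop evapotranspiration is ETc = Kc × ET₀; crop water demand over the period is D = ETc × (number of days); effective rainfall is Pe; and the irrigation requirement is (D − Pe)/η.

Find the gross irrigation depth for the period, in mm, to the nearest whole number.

Tmean = (36.5 + 20.6)/2 = 28.55 °C
ET₀ = 0.0023 × 12.92 × (28.55 + 17.8) × √15.9 = 0.0023 × 12.92 × 46.35 × 3.9875 = 5.4921 mm/d
ETc = Kc × ET₀ = 0.96 × 5.4921 = 5.2724 mm/d
Crop demand D = ETc × 7 d = 5.2724 × 7 = 36.907 mm
D − Pe = 36.907 − 1.9 = 35.007 mm
Gross irrigation = 35.007 / 0.72 = 48.621 mm

49 mm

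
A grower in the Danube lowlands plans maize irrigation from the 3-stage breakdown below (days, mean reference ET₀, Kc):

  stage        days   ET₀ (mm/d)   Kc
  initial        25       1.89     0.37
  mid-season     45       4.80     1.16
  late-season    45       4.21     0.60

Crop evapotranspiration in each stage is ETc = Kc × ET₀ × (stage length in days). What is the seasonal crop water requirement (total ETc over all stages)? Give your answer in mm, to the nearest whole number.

382 mm

initial: 0.37 × 1.89 × 25 = 17.48 mm
mid-season: 1.16 × 4.80 × 45 = 250.56 mm
late-season: 0.60 × 4.21 × 45 = 113.67 mm
Seasonal total = 381.71 mm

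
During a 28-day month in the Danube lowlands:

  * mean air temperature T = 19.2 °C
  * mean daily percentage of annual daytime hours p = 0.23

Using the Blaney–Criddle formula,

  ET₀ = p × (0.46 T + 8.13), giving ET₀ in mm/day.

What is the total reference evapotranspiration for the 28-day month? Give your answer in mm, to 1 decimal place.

109.2 mm

ET₀ = 0.23 × (0.46 × 19.2 + 8.13) = 0.23 × 16.962 = 3.9013 mm/d
Monthly total = 3.9013 × 28 = 109.236 mm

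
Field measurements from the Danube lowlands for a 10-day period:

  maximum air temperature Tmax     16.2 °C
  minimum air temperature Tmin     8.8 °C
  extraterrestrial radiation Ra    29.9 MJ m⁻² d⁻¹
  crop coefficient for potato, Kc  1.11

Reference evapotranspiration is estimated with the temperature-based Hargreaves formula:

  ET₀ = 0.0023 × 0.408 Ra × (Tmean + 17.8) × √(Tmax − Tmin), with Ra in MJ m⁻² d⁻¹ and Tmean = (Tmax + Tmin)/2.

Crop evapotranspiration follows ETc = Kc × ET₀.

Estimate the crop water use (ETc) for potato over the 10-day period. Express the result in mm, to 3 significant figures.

Tmean = (16.2 + 8.8)/2 = 12.50 °C
0.408 Ra = 0.408 × 29.9 = 12.1992 mm/d equivalent
ET₀ = 0.0023 × 12.1992 × (12.50 + 17.8) × √7.4 = 0.0023 × 12.1992 × 30.30 × 2.7203 = 2.3127 mm/d
ETc = Kc × ET₀ = 1.11 × 2.3127 = 2.5671 mm/d
Over 10 days: 2.5671 × 10 = 25.671 mm

25.7 mm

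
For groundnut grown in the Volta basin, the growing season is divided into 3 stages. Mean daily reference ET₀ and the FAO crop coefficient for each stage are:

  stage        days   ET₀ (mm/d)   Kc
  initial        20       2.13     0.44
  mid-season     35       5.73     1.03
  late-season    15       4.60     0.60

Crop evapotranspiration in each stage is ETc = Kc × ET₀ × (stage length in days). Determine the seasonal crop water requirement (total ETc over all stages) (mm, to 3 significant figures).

initial: 0.44 × 2.13 × 20 = 18.74 mm
mid-season: 1.03 × 5.73 × 35 = 206.57 mm
late-season: 0.60 × 4.60 × 15 = 41.40 mm
Seasonal total = 266.71 mm

267 mm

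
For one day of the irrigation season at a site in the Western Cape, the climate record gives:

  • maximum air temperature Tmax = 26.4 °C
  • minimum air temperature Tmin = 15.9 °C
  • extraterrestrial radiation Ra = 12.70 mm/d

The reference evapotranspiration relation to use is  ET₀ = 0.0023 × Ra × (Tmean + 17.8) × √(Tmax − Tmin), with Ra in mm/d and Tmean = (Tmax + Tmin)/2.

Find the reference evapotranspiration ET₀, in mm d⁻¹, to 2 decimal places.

3.69 mm d⁻¹

Tmean = (26.4 + 15.9)/2 = 21.15 °C
ET₀ = 0.0023 × 12.70 × (21.15 + 17.8) × √10.5 = 0.0023 × 12.70 × 38.95 × 3.2404 = 3.6867 mm/d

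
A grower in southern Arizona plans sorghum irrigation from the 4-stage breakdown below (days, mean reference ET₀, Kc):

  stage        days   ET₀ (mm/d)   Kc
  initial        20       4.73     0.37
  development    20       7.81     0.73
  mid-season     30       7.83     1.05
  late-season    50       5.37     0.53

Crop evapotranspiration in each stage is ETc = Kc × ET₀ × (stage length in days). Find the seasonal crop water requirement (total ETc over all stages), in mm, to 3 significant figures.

538 mm

initial: 0.37 × 4.73 × 20 = 35.00 mm
development: 0.73 × 7.81 × 20 = 114.03 mm
mid-season: 1.05 × 7.83 × 30 = 246.65 mm
late-season: 0.53 × 5.37 × 50 = 142.31 mm
Seasonal total = 537.99 mm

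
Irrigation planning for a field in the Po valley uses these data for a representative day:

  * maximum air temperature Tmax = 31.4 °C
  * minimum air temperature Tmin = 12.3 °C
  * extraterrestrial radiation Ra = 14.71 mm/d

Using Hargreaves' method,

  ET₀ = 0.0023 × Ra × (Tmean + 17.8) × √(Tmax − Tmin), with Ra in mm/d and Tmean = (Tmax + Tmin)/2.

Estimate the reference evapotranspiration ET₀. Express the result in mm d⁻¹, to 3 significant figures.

Tmean = (31.4 + 12.3)/2 = 21.85 °C
ET₀ = 0.0023 × 14.71 × (21.85 + 17.8) × √19.1 = 0.0023 × 14.71 × 39.65 × 4.3704 = 5.8628 mm/d

5.86 mm d⁻¹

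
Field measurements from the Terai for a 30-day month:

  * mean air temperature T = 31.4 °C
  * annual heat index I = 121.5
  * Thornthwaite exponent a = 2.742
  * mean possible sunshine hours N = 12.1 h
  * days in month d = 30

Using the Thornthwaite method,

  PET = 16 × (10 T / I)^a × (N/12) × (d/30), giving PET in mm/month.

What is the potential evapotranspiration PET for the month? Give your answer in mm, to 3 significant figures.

218 mm

10T/I = 10 × 31.4 / 121.5 = 2.5844
(10T/I)^a = 2.5844^2.742 = 13.5111
Uncorrected PET = 16 × 13.5111 = 216.178 mm
Correction = (N/12)(d/30) = (12.1/12)(30/30) = 1.0083
PET = 216.178 × 1.0083 = 217.972 mm/month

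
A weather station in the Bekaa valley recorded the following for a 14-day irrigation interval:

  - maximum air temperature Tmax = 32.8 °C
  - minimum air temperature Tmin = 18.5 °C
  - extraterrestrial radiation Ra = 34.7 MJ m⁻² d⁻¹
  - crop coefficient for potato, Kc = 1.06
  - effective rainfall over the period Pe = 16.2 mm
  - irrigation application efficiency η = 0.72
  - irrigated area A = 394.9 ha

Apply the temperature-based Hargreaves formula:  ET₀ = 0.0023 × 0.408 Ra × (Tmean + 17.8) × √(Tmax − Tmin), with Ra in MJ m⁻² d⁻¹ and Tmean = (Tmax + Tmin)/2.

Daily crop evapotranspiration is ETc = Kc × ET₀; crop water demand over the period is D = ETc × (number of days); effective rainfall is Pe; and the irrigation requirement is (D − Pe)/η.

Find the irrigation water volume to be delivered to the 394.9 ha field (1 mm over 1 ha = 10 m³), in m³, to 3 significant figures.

Tmean = (32.8 + 18.5)/2 = 25.65 °C
0.408 Ra = 0.408 × 34.7 = 14.1576 mm/d equivalent
ET₀ = 0.0023 × 14.1576 × (25.65 + 17.8) × √14.3 = 0.0023 × 14.1576 × 43.45 × 3.7815 = 5.3502 mm/d
ETc = Kc × ET₀ = 1.06 × 5.3502 = 5.6712 mm/d
Crop demand D = ETc × 14 d = 5.6712 × 14 = 79.397 mm
D − Pe = 79.397 − 16.2 = 63.197 mm
Gross irrigation = 63.197 / 0.72 = 87.774 mm
Volume = 87.774 mm × 394.9 ha × 10 = 346619.5 m³

347000 m³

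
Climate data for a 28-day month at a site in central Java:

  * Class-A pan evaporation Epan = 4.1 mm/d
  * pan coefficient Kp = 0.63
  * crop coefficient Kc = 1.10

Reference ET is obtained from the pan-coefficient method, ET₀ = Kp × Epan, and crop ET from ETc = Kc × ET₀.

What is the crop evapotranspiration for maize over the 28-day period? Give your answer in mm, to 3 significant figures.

ET₀ = 0.63 × 4.1 = 2.5830 mm/d
ETc = Kc × ET₀ = 1.10 × 2.5830 = 2.8413 mm/d
Over 28 days: 2.8413 × 28 = 79.556 mm

79.6 mm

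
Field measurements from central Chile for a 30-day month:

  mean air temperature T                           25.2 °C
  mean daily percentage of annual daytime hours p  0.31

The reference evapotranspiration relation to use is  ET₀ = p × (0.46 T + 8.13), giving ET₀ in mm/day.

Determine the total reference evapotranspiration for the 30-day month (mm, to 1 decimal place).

ET₀ = 0.31 × (0.46 × 25.2 + 8.13) = 0.31 × 19.722 = 6.1138 mm/d
Monthly total = 6.1138 × 30 = 183.414 mm

183.4 mm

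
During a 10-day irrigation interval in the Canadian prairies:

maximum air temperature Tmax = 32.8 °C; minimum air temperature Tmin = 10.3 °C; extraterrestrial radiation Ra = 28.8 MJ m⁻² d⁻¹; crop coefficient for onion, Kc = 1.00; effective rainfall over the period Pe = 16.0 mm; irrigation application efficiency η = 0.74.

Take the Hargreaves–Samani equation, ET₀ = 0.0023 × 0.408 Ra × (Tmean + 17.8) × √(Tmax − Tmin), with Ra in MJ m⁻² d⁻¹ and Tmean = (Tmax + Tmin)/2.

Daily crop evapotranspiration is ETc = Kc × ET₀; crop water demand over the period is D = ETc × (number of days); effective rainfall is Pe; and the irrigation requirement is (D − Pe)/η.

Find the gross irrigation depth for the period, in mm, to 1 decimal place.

Tmean = (32.8 + 10.3)/2 = 21.55 °C
0.408 Ra = 0.408 × 28.8 = 11.7504 mm/d equivalent
ET₀ = 0.0023 × 11.7504 × (21.55 + 17.8) × √22.5 = 0.0023 × 11.7504 × 39.35 × 4.7434 = 5.0445 mm/d
ETc = Kc × ET₀ = 1.00 × 5.0445 = 5.0445 mm/d
Crop demand D = ETc × 10 d = 5.0445 × 10 = 50.445 mm
D − Pe = 50.445 − 16.0 = 34.445 mm
Gross irrigation = 34.445 / 0.74 = 46.547 mm

46.5 mm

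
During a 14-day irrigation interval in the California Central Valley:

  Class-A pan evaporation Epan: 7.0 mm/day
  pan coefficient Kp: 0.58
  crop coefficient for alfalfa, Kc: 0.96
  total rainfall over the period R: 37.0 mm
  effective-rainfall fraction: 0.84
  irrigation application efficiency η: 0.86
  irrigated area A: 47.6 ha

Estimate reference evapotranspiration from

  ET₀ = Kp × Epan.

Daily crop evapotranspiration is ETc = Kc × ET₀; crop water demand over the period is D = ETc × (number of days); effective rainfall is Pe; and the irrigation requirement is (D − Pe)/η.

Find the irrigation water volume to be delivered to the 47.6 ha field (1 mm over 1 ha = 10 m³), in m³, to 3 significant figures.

ET₀ = 0.58 × 7.0 = 4.0600 mm/d
ETc = Kc × ET₀ = 0.96 × 4.0600 = 3.8976 mm/d
Crop demand D = ETc × 14 d = 3.8976 × 14 = 54.566 mm
Pe = 0.84 × 37.0 = 31.080 mm
D − Pe = 54.566 − 31.080 = 23.486 mm
Gross irrigation = 23.486 / 0.86 = 27.309 mm
Volume = 27.309 mm × 47.6 ha × 10 = 12999.1 m³

13000 m³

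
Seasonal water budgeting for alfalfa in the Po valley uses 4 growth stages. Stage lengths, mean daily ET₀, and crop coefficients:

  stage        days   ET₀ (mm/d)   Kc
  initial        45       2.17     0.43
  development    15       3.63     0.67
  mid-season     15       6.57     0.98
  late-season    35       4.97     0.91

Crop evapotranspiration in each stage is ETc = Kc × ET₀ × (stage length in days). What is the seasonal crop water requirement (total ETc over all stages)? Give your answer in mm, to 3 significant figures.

333 mm

initial: 0.43 × 2.17 × 45 = 41.99 mm
development: 0.67 × 3.63 × 15 = 36.48 mm
mid-season: 0.98 × 6.57 × 15 = 96.58 mm
late-season: 0.91 × 4.97 × 35 = 158.29 mm
Seasonal total = 333.34 mm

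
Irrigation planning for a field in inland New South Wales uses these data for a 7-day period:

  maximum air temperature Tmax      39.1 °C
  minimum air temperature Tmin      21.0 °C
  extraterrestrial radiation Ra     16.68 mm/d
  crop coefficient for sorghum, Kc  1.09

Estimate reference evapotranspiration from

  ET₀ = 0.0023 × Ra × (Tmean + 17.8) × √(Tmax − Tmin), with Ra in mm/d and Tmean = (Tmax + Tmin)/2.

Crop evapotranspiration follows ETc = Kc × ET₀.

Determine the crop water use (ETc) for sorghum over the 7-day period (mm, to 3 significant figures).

59.6 mm

Tmean = (39.1 + 21.0)/2 = 30.05 °C
ET₀ = 0.0023 × 16.68 × (30.05 + 17.8) × √18.1 = 0.0023 × 16.68 × 47.85 × 4.2544 = 7.8099 mm/d
ETc = Kc × ET₀ = 1.09 × 7.8099 = 8.5128 mm/d
Over 7 days: 8.5128 × 7 = 59.590 mm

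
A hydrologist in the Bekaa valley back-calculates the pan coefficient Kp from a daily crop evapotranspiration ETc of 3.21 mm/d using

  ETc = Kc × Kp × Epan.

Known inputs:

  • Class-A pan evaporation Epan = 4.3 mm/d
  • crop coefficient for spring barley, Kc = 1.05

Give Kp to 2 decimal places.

0.71

ETc = Kc × Kp × Epan  ⇒  Kp = ETc / (Kc × Epan)
Kp = 3.21 / (1.05 × 4.3) = 3.21 / 4.515 = 0.7110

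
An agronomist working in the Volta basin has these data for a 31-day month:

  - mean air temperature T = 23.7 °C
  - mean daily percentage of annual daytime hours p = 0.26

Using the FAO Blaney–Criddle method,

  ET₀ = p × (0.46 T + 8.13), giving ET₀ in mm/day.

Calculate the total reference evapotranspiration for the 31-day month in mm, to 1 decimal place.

ET₀ = 0.26 × (0.46 × 23.7 + 8.13) = 0.26 × 19.032 = 4.9483 mm/d
Monthly total = 4.9483 × 31 = 153.397 mm

153.4 mm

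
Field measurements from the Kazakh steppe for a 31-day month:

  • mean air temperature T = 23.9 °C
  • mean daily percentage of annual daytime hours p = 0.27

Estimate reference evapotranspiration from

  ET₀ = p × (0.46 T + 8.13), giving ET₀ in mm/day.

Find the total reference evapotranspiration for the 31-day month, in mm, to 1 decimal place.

160.1 mm

ET₀ = 0.27 × (0.46 × 23.9 + 8.13) = 0.27 × 19.124 = 5.1635 mm/d
Monthly total = 5.1635 × 31 = 160.069 mm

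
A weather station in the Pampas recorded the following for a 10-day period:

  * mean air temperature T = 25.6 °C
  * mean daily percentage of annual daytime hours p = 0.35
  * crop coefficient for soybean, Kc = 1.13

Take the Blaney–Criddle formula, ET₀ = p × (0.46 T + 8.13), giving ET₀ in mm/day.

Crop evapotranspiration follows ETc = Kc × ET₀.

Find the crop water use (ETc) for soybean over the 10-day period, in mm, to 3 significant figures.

78.7 mm

ET₀ = 0.35 × (0.46 × 25.6 + 8.13) = 0.35 × 19.906 = 6.9671 mm/d
ETc = Kc × ET₀ = 1.13 × 6.9671 = 7.8728 mm/d
Over 10 days: 7.8728 × 10 = 78.728 mm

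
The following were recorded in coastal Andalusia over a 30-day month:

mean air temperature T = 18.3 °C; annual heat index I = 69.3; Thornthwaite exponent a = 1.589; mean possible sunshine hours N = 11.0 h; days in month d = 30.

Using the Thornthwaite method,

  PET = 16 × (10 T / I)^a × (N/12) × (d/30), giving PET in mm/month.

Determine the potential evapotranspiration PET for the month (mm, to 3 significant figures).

68.6 mm

10T/I = 10 × 18.3 / 69.3 = 2.6407
(10T/I)^a = 2.6407^1.589 = 4.6786
Uncorrected PET = 16 × 4.6786 = 74.858 mm
Correction = (N/12)(d/30) = (11.0/12)(30/30) = 0.9167
PET = 74.858 × 0.9167 = 68.622 mm/month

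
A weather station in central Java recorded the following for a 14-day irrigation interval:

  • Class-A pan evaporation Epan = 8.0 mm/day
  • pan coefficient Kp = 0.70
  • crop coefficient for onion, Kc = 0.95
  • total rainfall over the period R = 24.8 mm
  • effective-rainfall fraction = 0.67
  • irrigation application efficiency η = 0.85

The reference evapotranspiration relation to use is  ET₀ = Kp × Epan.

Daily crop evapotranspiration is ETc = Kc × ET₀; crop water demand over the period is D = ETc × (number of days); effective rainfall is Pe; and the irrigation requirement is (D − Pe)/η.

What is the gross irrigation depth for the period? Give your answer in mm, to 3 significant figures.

ET₀ = 0.70 × 8.0 = 5.6000 mm/d
ETc = Kc × ET₀ = 0.95 × 5.6000 = 5.3200 mm/d
Crop demand D = ETc × 14 d = 5.3200 × 14 = 74.480 mm
Pe = 0.67 × 24.8 = 16.616 mm
D − Pe = 74.480 − 16.616 = 57.864 mm
Gross irrigation = 57.864 / 0.85 = 68.075 mm

68.1 mm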